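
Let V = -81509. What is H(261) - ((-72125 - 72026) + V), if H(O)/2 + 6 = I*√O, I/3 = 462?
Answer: 225648 + 8316*√29 ≈ 2.7043e+5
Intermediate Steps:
I = 1386 (I = 3*462 = 1386)
H(O) = -12 + 2772*√O (H(O) = -12 + 2*(1386*√O) = -12 + 2772*√O)
H(261) - ((-72125 - 72026) + V) = (-12 + 2772*√261) - ((-72125 - 72026) - 81509) = (-12 + 2772*(3*√29)) - (-144151 - 81509) = (-12 + 8316*√29) - 1*(-225660) = (-12 + 8316*√29) + 225660 = 225648 + 8316*√29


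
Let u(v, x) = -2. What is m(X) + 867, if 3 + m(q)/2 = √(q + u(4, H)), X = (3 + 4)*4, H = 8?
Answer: 861 + 2*√26 ≈ 871.20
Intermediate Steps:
X = 28 (X = 7*4 = 28)
m(q) = -6 + 2*√(-2 + q) (m(q) = -6 + 2*√(q - 2) = -6 + 2*√(-2 + q))
m(X) + 867 = (-6 + 2*√(-2 + 28)) + 867 = (-6 + 2*√26) + 867 = 861 + 2*√26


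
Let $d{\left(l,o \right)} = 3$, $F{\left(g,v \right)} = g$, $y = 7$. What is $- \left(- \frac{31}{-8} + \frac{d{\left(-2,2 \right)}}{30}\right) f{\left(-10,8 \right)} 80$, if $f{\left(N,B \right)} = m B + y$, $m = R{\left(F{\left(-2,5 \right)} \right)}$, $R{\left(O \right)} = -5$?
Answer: $10494$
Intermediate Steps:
$m = -5$
$f{\left(N,B \right)} = 7 - 5 B$ ($f{\left(N,B \right)} = - 5 B + 7 = 7 - 5 B$)
$- \left(- \frac{31}{-8} + \frac{d{\left(-2,2 \right)}}{30}\right) f{\left(-10,8 \right)} 80 = - \left(- \frac{31}{-8} + \frac{3}{30}\right) \left(7 - 40\right) 80 = - \left(\left(-31\right) \left(- \frac{1}{8}\right) + 3 \cdot \frac{1}{30}\right) \left(7 - 40\right) 80 = - \left(\frac{31}{8} + \frac{1}{10}\right) \left(-33\right) 80 = - \frac{159}{40} \left(-33\right) 80 = - \frac{\left(-5247\right) 80}{40} = \left(-1\right) \left(-10494\right) = 10494$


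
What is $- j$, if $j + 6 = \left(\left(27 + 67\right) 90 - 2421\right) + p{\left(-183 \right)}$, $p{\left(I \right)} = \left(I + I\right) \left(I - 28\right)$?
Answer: $-83259$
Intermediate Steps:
$p{\left(I \right)} = 2 I \left(-28 + I\right)$
$j = 83259$ ($j = -6 + \left(\left(\left(27 + 67\right) 90 - 2421\right) + 2 \left(-183\right) \left(-28 - 183\right)\right) = -6 + \left(\left(94 \cdot 90 + \left(-13811 + 11390\right)\right) + 2 \left(-183\right) \left(-211\right)\right) = -6 + \left(\left(8460 - 2421\right) + 77226\right) = -6 + \left(6039 + 77226\right) = -6 + 83265 = 83259$)
$- j = \left(-1\right) 83259 = -83259$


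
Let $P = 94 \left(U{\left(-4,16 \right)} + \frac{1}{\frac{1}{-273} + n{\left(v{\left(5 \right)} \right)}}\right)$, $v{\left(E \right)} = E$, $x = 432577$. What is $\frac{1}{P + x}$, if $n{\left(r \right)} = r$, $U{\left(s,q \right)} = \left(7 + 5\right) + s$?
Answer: $\frac{682}{295543209} \approx 2.3076 \cdot 10^{-6}$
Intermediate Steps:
$U{\left(s,q \right)} = 12 + s$
$P = \frac{525695}{682}$ ($P = 94 \left(\left(12 - 4\right) + \frac{1}{\frac{1}{-273} + 5}\right) = 94 \left(8 + \frac{1}{- \frac{1}{273} + 5}\right) = 94 \left(8 + \frac{1}{\frac{1364}{273}}\right) = 94 \left(8 + \frac{273}{1364}\right) = 94 \cdot \frac{11185}{1364} = \frac{525695}{682} \approx 770.81$)
$\frac{1}{P + x} = \frac{1}{\frac{525695}{682} + 432577} = \frac{1}{\frac{295543209}{682}} = \frac{682}{295543209}$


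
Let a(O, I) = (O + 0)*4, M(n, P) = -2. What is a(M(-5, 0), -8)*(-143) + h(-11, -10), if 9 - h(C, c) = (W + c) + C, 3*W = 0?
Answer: 1174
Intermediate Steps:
W = 0 (W = (⅓)*0 = 0)
a(O, I) = 4*O (a(O, I) = O*4 = 4*O)
h(C, c) = 9 - C - c (h(C, c) = 9 - ((0 + c) + C) = 9 - (c + C) = 9 - (C + c) = 9 + (-C - c) = 9 - C - c)
a(M(-5, 0), -8)*(-143) + h(-11, -10) = (4*(-2))*(-143) + (9 - 1*(-11) - 1*(-10)) = -8*(-143) + (9 + 11 + 10) = 1144 + 30 = 1174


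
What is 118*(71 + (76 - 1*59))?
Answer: 10384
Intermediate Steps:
118*(71 + (76 - 1*59)) = 118*(71 + (76 - 59)) = 118*(71 + 17) = 118*88 = 10384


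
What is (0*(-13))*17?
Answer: 0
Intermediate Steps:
(0*(-13))*17 = 0*17 = 0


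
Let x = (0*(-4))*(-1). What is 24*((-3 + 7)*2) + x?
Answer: 192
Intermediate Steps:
x = 0 (x = 0*(-1) = 0)
24*((-3 + 7)*2) + x = 24*((-3 + 7)*2) + 0 = 24*(4*2) + 0 = 24*8 + 0 = 192 + 0 = 192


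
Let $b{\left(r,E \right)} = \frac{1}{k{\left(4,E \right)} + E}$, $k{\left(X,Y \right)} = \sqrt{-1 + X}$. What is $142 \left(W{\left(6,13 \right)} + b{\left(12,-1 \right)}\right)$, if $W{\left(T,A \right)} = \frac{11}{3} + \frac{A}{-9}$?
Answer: $\frac{3479}{9} + 71 \sqrt{3} \approx 509.53$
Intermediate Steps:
$W{\left(T,A \right)} = \frac{11}{3} - \frac{A}{9}$ ($W{\left(T,A \right)} = 11 \cdot \frac{1}{3} + A \left(- \frac{1}{9}\right) = \frac{11}{3} - \frac{A}{9}$)
$b{\left(r,E \right)} = \frac{1}{E + \sqrt{3}}$ ($b{\left(r,E \right)} = \frac{1}{\sqrt{-1 + 4} + E} = \frac{1}{\sqrt{3} + E} = \frac{1}{E + \sqrt{3}}$)
$142 \left(W{\left(6,13 \right)} + b{\left(12,-1 \right)}\right) = 142 \left(\left(\frac{11}{3} - \frac{13}{9}\right) + \frac{1}{-1 + \sqrt{3}}\right) = 142 \left(\frac{20}{9} + \frac{1}{-1 + \sqrt{3}}\right) = \frac{2840}{9} + \frac{142}{-1 + \sqrt{3}}$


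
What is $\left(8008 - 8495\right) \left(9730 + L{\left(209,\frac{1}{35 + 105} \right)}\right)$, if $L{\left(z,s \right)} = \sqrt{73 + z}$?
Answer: $-4738510 - 487 \sqrt{282} \approx -4.7467 \cdot 10^{6}$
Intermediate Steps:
$\left(8008 - 8495\right) \left(9730 + L{\left(209,\frac{1}{35 + 105} \right)}\right) = \left(8008 - 8495\right) \left(9730 + \sqrt{73 + 209}\right) = - 487 \left(9730 + \sqrt{282}\right) = -4738510 - 487 \sqrt{282}$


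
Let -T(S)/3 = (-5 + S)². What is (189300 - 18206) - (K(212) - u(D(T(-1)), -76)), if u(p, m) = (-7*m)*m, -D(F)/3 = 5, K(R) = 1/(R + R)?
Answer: 55400687/424 ≈ 1.3066e+5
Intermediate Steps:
T(S) = -3*(-5 + S)²
K(R) = 1/(2*R)
D(F) = -15 (D(F) = -3*5 = -15)
u(p, m) = -7*m²
(189300 - 18206) - (K(212) - u(D(T(-1)), -76)) = (189300 - 18206) - ((½)/212 - (-7)*(-76)²) = 171094 - ((½)*(1/212) - (-7)*5776) = 171094 - (1/424 - 1*(-40432)) = 171094 - (1/424 + 40432) = 171094 - 1*17143169/424 = 171094 - 17143169/424 = 55400687/424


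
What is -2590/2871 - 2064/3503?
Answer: -14998514/10057113 ≈ -1.4913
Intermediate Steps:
-2590/2871 - 2064/3503 = -14998514/10057113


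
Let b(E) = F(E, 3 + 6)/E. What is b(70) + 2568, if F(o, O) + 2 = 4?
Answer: 89881/35 ≈ 2568.0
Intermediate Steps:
F(o, O) = 2 (F(o, O) = -2 + 4 = 2)
b(E) = 2/E
b(70) + 2568 = 2/70 + 2568 = 2*(1/70) + 2568 = 1/35 + 2568 = 89881/35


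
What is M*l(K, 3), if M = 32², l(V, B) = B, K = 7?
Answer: 3072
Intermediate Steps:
M = 1024
M*l(K, 3) = 1024*3 = 3072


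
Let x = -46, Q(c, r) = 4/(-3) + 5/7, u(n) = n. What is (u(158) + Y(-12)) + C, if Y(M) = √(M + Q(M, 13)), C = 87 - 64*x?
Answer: 3189 + I*√5565/21 ≈ 3189.0 + 3.5523*I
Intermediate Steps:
Q(c, r) = -13/21 (Q(c, r) = 4*(-⅓) + 5*(⅐) = -4/3 + 5/7 = -13/21)
C = 3031 (C = 87 - 64*(-46) = 87 + 2944 = 3031)
Y(M) = √(-13/21 + M) (Y(M) = √(M - 13/21) = √(-13/21 + M))
(u(158) + Y(-12)) + C = (158 + √(-273 + 441*(-12))/21) + 3031 = (158 + √(-273 - 5292)/21) + 3031 = (158 + √(-5565)/21) + 3031 = (158 + (I*√5565)/21) + 3031 = (158 + I*√5565/21) + 3031 = 3189 + I*√5565/21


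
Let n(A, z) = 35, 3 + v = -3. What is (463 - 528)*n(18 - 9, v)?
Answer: -2275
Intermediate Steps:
v = -6 (v = -3 - 3 = -6)
(463 - 528)*n(18 - 9, v) = (463 - 528)*35 = -65*35 = -2275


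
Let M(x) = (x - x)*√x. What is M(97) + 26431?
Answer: 26431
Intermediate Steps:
M(x) = 0 (M(x) = 0*√x = 0)
M(97) + 26431 = 0 + 26431 = 26431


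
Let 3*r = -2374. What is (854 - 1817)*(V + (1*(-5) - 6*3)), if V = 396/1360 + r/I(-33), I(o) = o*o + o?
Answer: 337949977/14960 ≈ 22590.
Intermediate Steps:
I(o) = o + o² (I(o) = o² + o = o + o²)
r = -2374/3 (r = (⅓)*(-2374) = -2374/3 ≈ -791.33)
V = -61691/134640 (V = 396/1360 - 2374*(-1/(33*(1 - 33)))/3 = 396*(1/1360) - 2374/(3*((-33*(-32)))) = 99/340 - 2374/3/1056 = 99/340 - 2374/3*1/1056 = 99/340 - 1187/1584 = -61691/134640 ≈ -0.45819)
(854 - 1817)*(V + (1*(-5) - 6*3)) = (854 - 1817)*(-61691/134640 + (1*(-5) - 6*3)) = -963*(-61691/134640 + (-5 - 18)) = -963*(-61691/134640 - 23) = -963*(-3158411/134640) = 337949977/14960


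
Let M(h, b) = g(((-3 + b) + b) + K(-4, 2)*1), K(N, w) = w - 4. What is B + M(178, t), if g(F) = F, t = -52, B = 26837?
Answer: 26728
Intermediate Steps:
K(N, w) = -4 + w
M(h, b) = -5 + 2*b (M(h, b) = ((-3 + b) + b) + (-4 + 2)*1 = (-3 + 2*b) - 2*1 = (-3 + 2*b) - 2 = -5 + 2*b)
B + M(178, t) = 26837 + (-5 + 2*(-52)) = 26837 + (-5 - 104) = 26837 - 109 = 26728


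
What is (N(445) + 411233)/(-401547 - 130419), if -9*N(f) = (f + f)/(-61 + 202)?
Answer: -521853787/675064854 ≈ -0.77304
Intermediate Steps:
N(f) = -2*f/1269 (N(f) = -(f + f)/(9*(-61 + 202)) = -2*f/(9*141) = -2*f/1269)
(N(445) + 411233)/(-401547 - 130419) = (-2/1269*445 + 411233)/(-401547 - 130419) = (-890/1269 + 411233)/(-531966) = (521853787/1269)*(-1/531966) = -521853787/675064854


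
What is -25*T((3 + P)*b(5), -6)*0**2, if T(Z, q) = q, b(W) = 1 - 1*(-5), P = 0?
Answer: 0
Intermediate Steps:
b(W) = 6 (b(W) = 1 + 5 = 6)
-25*T((3 + P)*b(5), -6)*0**2 = -25*(-6)*0**2 = 150*0 = 0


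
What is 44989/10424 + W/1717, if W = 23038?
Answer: 317394225/17898008 ≈ 17.733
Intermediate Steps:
44989/10424 + W/1717 = 44989/10424 + 23038/1717 = 317394225/17898008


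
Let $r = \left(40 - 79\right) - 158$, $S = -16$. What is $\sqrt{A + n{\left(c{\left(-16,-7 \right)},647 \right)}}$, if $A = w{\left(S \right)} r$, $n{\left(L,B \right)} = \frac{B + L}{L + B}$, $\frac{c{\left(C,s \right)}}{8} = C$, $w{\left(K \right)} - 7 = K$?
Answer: $\sqrt{1774} \approx 42.119$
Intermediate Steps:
$w{\left(K \right)} = 7 + K$
$c{\left(C,s \right)} = 8 C$
$r = -197$ ($r = -39 - 158 = -197$)
$n{\left(L,B \right)} = 1$ ($n{\left(L,B \right)} = \frac{B + L}{B + L} = 1$)
$A = 1773$ ($A = \left(7 - 16\right) \left(-197\right) = \left(-9\right) \left(-197\right) = 1773$)
$\sqrt{A + n{\left(c{\left(-16,-7 \right)},647 \right)}} = \sqrt{1773 + 1} = \sqrt{1774}$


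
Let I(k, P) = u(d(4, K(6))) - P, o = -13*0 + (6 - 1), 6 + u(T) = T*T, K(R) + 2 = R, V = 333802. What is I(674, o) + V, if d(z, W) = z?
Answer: 333807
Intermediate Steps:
K(R) = -2 + R
u(T) = -6 + T² (u(T) = -6 + T*T = -6 + T²)
o = 5 (o = 0 + 5 = 5)
I(k, P) = 10 - P (I(k, P) = (-6 + 4²) - P = (-6 + 16) - P = 10 - P)
I(674, o) + V = (10 - 1*5) + 333802 = (10 - 5) + 333802 = 5 + 333802 = 333807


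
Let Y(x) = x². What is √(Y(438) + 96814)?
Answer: √288658 ≈ 537.27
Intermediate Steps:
√(Y(438) + 96814) = √(438² + 96814) = √(191844 + 96814) = √288658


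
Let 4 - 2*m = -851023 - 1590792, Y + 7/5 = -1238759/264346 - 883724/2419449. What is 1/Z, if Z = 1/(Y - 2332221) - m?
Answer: -14916265950670310246/18211410803706308863942277 ≈ -8.1906e-7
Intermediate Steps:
Y = -20630617298953/3197858326770 (Y = -7/5 + (-1238759/264346 - 883724/2419449) = -7/5 - 3230723128295/639571665354 = -20630617298953/3197858326770 ≈ -6.4514)
m = 2441819/2 (m = 2 - (-851023 - 1590792)/2 = 2 - 1/2*(-2441815) = 2 + 2441815/2 = 2441819/2 ≈ 1.2209e+6)
Z = -18211410803706308863942277/14916265950670310246 (Z = 1/(-20630617298953/3197858326770 - 2332221) - 1*2441819/2 = 1/(-7458132975335155123/3197858326770) - 2441819/2 = -3197858326770/7458132975335155123 - 2441819/2 = -18211410803706308863942277/14916265950670310246 ≈ -1.2209e+6)
1/Z = 1/(-18211410803706308863942277/14916265950670310246) = -14916265950670310246/18211410803706308863942277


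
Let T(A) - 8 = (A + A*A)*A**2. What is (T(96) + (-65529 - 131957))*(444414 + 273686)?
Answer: 61485096443400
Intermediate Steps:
T(A) = 8 + A**2*(A + A**2) (T(A) = 8 + (A + A*A)*A**2 = 8 + (A + A**2)*A**2 = 8 + A**2*(A + A**2))
(T(96) + (-65529 - 131957))*(444414 + 273686) = ((8 + 96**3 + 96**4) + (-65529 - 131957))*(444414 + 273686) = ((8 + 884736 + 84934656) - 197486)*718100 = (85819400 - 197486)*718100 = 85621914*718100 = 61485096443400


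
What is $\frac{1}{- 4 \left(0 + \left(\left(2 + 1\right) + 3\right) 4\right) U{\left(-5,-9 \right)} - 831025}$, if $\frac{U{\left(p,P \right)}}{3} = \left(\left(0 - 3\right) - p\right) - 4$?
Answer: $- \frac{1}{830449} \approx -1.2042 \cdot 10^{-6}$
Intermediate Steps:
$U{\left(p,P \right)} = -21 - 3 p$ ($U{\left(p,P \right)} = 3 \left(\left(\left(0 - 3\right) - p\right) - 4\right) = 3 \left(\left(-3 - p\right) - 4\right) = 3 \left(-7 - p\right) = -21 - 3 p$)
$\frac{1}{- 4 \left(0 + \left(\left(2 + 1\right) + 3\right) 4\right) U{\left(-5,-9 \right)} - 831025} = \frac{1}{- 4 \left(0 + \left(\left(2 + 1\right) + 3\right) 4\right) \left(-21 - -15\right) - 831025} = \frac{1}{- 4 \left(0 + \left(3 + 3\right) 4\right) \left(-21 + 15\right) - 831025} = \frac{1}{- 4 \left(0 + 6 \cdot 4\right) \left(-6\right) - 831025} = \frac{1}{- 4 \left(0 + 24\right) \left(-6\right) - 831025} = \frac{1}{\left(-4\right) 24 \left(-6\right) - 831025} = \frac{1}{\left(-96\right) \left(-6\right) - 831025} = \frac{1}{576 - 831025} = \frac{1}{-830449} = - \frac{1}{830449}$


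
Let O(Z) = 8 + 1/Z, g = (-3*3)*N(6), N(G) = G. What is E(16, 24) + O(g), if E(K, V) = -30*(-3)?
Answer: 5291/54 ≈ 97.981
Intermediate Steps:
E(K, V) = 90
g = -54 (g = -3*3*6 = -9*6 = -54)
E(16, 24) + O(g) = 90 + (8 + 1/(-54)) = 90 + (8 - 1/54) = 90 + 431/54 = 5291/54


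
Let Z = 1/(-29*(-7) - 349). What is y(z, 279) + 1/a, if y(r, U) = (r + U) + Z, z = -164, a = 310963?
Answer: 5220757953/45400598 ≈ 114.99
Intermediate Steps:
Z = -1/146 (Z = 1/(203 - 349) = 1/(-146) = -1/146 ≈ -0.0068493)
y(r, U) = -1/146 + U + r (y(r, U) = (r + U) - 1/146 = (U + r) - 1/146 = -1/146 + U + r)
y(z, 279) + 1/a = (-1/146 + 279 - 164) + 1/310963 = 16789/146 + 1/310963 = 5220757953/45400598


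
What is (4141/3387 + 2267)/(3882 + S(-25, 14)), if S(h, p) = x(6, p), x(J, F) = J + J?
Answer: 3841235/6594489 ≈ 0.58249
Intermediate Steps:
x(J, F) = 2*J
S(h, p) = 12 (S(h, p) = 2*6 = 12)
(4141/3387 + 2267)/(3882 + S(-25, 14)) = (4141/3387 + 2267)/(3882 + 12) = (4141*(1/3387) + 2267)/3894 = (4141/3387 + 2267)*(1/3894) = (7682470/3387)*(1/3894) = 3841235/6594489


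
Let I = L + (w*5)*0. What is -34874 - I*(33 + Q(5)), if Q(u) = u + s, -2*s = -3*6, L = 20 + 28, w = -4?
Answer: -37130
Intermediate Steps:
L = 48
s = 9 (s = -(-3)*6/2 = -½*(-18) = 9)
Q(u) = 9 + u (Q(u) = u + 9 = 9 + u)
I = 48 (I = 48 - 4*5*0 = 48 - 20*0 = 48 + 0 = 48)
-34874 - I*(33 + Q(5)) = -34874 - 48*(33 + (9 + 5)) = -34874 - 48*(33 + 14) = -34874 - 48*47 = -34874 - 1*2256 = -34874 - 2256 = -37130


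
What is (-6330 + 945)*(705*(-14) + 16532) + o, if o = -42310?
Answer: -35917180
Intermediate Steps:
(-6330 + 945)*(705*(-14) + 16532) + o = (-6330 + 945)*(705*(-14) + 16532) - 42310 = -5385*(-9870 + 16532) - 42310 = -5385*6662 - 42310 = -35874870 - 42310 = -35917180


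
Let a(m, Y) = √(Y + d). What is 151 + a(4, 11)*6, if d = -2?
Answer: 169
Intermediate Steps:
a(m, Y) = √(-2 + Y) (a(m, Y) = √(Y - 2) = √(-2 + Y))
151 + a(4, 11)*6 = 151 + √(-2 + 11)*6 = 151 + √9*6 = 151 + 3*6 = 151 + 18 = 169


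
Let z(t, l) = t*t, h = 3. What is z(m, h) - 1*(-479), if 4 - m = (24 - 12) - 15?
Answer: 528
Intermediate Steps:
m = 7 (m = 4 - ((24 - 12) - 15) = 4 - (12 - 15) = 4 - 1*(-3) = 4 + 3 = 7)
z(t, l) = t**2
z(m, h) - 1*(-479) = 7**2 - 1*(-479) = 49 + 479 = 528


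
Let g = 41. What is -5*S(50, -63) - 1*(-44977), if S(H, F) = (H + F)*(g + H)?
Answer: 50892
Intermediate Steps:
S(H, F) = (41 + H)*(F + H) (S(H, F) = (H + F)*(41 + H) = (F + H)*(41 + H) = (41 + H)*(F + H))
-5*S(50, -63) - 1*(-44977) = -5*(50² + 41*(-63) + 41*50 - 63*50) - 1*(-44977) = -5*(2500 - 2583 + 2050 - 3150) + 44977 = -5*(-1183) + 44977 = 5915 + 44977 = 50892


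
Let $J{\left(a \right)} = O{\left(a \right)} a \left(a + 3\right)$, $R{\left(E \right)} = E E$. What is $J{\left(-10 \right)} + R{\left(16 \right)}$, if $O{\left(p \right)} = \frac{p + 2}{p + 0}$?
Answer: $312$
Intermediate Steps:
$R{\left(E \right)} = E^{2}$
$O{\left(p \right)} = \frac{2 + p}{p}$
$J{\left(a \right)} = \left(2 + a\right) \left(3 + a\right)$ ($J{\left(a \right)} = \frac{2 + a}{a} a \left(a + 3\right) = \left(2 + a\right) \left(3 + a\right)$)
$J{\left(-10 \right)} + R{\left(16 \right)} = \left(2 - 10\right) \left(3 - 10\right) + 16^{2} = \left(-8\right) \left(-7\right) + 256 = 56 + 256 = 312$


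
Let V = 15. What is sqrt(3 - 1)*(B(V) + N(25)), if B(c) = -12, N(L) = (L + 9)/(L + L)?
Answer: -283*sqrt(2)/25 ≈ -16.009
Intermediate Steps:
N(L) = (9 + L)/(2*L) (N(L) = (9 + L)/((2*L)) = (9 + L)*(1/(2*L)) = (9 + L)/(2*L))
sqrt(3 - 1)*(B(V) + N(25)) = sqrt(3 - 1)*(-12 + (1/2)*(9 + 25)/25) = sqrt(2)*(-12 + (1/2)*(1/25)*34) = sqrt(2)*(-12 + 17/25) = sqrt(2)*(-283/25) = -283*sqrt(2)/25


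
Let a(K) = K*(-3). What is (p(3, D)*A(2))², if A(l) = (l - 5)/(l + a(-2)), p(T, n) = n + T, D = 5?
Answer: 9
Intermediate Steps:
a(K) = -3*K
p(T, n) = T + n
A(l) = (-5 + l)/(6 + l) (A(l) = (l - 5)/(l - 3*(-2)) = (-5 + l)/(l + 6) = (-5 + l)/(6 + l))
(p(3, D)*A(2))² = ((3 + 5)*((-5 + 2)/(6 + 2)))² = (8*(-3/8))² = (-3)² = 9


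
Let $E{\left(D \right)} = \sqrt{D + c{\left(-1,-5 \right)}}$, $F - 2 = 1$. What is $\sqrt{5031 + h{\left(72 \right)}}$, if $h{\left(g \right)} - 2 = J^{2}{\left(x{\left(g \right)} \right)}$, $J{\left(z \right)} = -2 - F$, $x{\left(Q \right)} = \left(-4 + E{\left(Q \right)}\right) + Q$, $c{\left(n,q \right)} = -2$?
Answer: $3 \sqrt{562} \approx 71.12$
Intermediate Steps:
$F = 3$ ($F = 2 + 1 = 3$)
$E{\left(D \right)} = \sqrt{-2 + D}$ ($E{\left(D \right)} = \sqrt{D - 2} = \sqrt{-2 + D}$)
$x{\left(Q \right)} = -4 + Q + \sqrt{-2 + Q}$ ($x{\left(Q \right)} = \left(-4 + \sqrt{-2 + Q}\right) + Q = -4 + Q + \sqrt{-2 + Q}$)
$J{\left(z \right)} = -5$ ($J{\left(z \right)} = -2 - 3 = -5$)
$h{\left(g \right)} = 27$ ($h{\left(g \right)} = 2 + \left(-5\right)^{2} = 2 + 25 = 27$)
$\sqrt{5031 + h{\left(72 \right)}} = \sqrt{5031 + 27} = \sqrt{5058} = 3 \sqrt{562}$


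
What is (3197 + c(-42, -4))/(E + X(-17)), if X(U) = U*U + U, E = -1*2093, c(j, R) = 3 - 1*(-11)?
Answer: -3211/1821 ≈ -1.7633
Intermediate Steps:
c(j, R) = 14 (c(j, R) = 3 + 11 = 14)
E = -2093
X(U) = U + U**2 (X(U) = U**2 + U = U + U**2)
(3197 + c(-42, -4))/(E + X(-17)) = (3197 + 14)/(-2093 - 17*(1 - 17)) = 3211/(-2093 - 17*(-16)) = 3211/(-2093 + 272) = 3211/(-1821) = 3211*(-1/1821) = -3211/1821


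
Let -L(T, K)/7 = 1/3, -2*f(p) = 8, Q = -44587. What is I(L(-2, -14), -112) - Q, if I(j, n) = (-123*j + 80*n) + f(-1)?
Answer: 35910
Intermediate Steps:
f(p) = -4 (f(p) = -½*8 = -4)
L(T, K) = -7/3
I(j, n) = -4 - 123*j + 80*n (I(j, n) = (-123*j + 80*n) - 4 = -4 - 123*j + 80*n)
I(L(-2, -14), -112) - Q = (-4 - 123*(-7/3) + 80*(-112)) - 1*(-44587) = (-4 + 287 - 8960) + 44587 = -8677 + 44587 = 35910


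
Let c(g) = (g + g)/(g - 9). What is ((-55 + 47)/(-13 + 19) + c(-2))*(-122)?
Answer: 3904/33 ≈ 118.30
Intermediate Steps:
c(g) = 2*g/(-9 + g) (c(g) = (2*g)/(-9 + g) = 2*g/(-9 + g))
((-55 + 47)/(-13 + 19) + c(-2))*(-122) = ((-55 + 47)/(-13 + 19) + 2*(-2)/(-9 - 2))*(-122) = (-8/6 + 2*(-2)/(-11))*(-122) = (-8*1/6 + 2*(-2)*(-1/11))*(-122) = (-4/3 + 4/11)*(-122) = -32/33*(-122) = 3904/33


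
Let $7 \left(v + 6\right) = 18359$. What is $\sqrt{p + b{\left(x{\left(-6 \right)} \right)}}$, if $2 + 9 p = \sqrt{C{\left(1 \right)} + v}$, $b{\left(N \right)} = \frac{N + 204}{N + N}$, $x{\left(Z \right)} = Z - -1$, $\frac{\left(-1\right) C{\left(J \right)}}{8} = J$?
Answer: $\frac{\sqrt{-887390 + 2100 \sqrt{14203}}}{210} \approx 3.8009 i$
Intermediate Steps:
$C{\left(J \right)} = - 8 J$
$x{\left(Z \right)} = 1 + Z$ ($x{\left(Z \right)} = Z + 1 = 1 + Z$)
$v = \frac{18317}{7}$ ($v = -6 + \frac{1}{7} \cdot 18359 = -6 + \frac{18359}{7} = \frac{18317}{7} \approx 2616.7$)
$b{\left(N \right)} = \frac{204 + N}{2 N}$
$p = - \frac{2}{9} + \frac{\sqrt{14203}}{21}$ ($p = - \frac{2}{9} + \frac{\sqrt{\left(-8\right) 1 + \frac{18317}{7}}}{9} = - \frac{2}{9} + \frac{\sqrt{-8 + \frac{18317}{7}}}{9} = - \frac{2}{9} + \frac{\sqrt{\frac{18261}{7}}}{9} = - \frac{2}{9} + \frac{\frac{3}{7} \sqrt{14203}}{9} = - \frac{2}{9} + \frac{\sqrt{14203}}{21} \approx 5.4528$)
$\sqrt{p + b{\left(x{\left(-6 \right)} \right)}} = \sqrt{\left(- \frac{2}{9} + \frac{\sqrt{14203}}{21}\right) + \frac{204 + \left(1 - 6\right)}{2 \left(1 - 6\right)}} = \sqrt{\left(- \frac{2}{9} + \frac{\sqrt{14203}}{21}\right) + \frac{204 - 5}{2 \left(-5\right)}} = \sqrt{\left(- \frac{2}{9} + \frac{\sqrt{14203}}{21}\right) + \frac{1}{2} \left(- \frac{1}{5}\right) 199} = \sqrt{\left(- \frac{2}{9} + \frac{\sqrt{14203}}{21}\right) - \frac{199}{10}} = \sqrt{- \frac{1811}{90} + \frac{\sqrt{14203}}{21}}$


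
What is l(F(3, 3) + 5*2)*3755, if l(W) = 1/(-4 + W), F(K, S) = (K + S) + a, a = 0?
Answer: 3755/12 ≈ 312.92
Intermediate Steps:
F(K, S) = K + S (F(K, S) = (K + S) + 0 = K + S)
l(F(3, 3) + 5*2)*3755 = 3755/(-4 + ((3 + 3) + 5*2)) = 3755/(-4 + (6 + 10)) = 3755/(-4 + 16) = 3755/12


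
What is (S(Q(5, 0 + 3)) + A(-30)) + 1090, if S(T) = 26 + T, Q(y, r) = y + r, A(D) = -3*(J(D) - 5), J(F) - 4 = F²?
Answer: -1573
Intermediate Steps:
J(F) = 4 + F²
A(D) = 3 - 3*D² (A(D) = -3*((4 + D²) - 5) = -3*(-1 + D²) = 3 - 3*D²)
Q(y, r) = r + y
(S(Q(5, 0 + 3)) + A(-30)) + 1090 = ((26 + ((0 + 3) + 5)) + (3 - 3*(-30)²)) + 1090 = ((26 + (3 + 5)) + (3 - 3*900)) + 1090 = ((26 + 8) + (3 - 2700)) + 1090 = (34 - 2697) + 1090 = -2663 + 1090 = -1573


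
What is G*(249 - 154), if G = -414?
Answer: -39330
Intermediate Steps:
G*(249 - 154) = -414*(249 - 154) = -414*95 = -39330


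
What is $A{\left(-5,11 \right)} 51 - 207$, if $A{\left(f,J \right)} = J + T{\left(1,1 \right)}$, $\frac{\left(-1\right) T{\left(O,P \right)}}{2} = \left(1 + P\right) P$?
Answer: $150$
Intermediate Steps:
$T{\left(O,P \right)} = - 2 P \left(1 + P\right)$ ($T{\left(O,P \right)} = - 2 \left(1 + P\right) P = - 2 P \left(1 + P\right)$)
$A{\left(f,J \right)} = -4 + J$ ($A{\left(f,J \right)} = J - 2 \left(1 + 1\right) = J - 2 \cdot 2 = J - 4 = -4 + J$)
$A{\left(-5,11 \right)} 51 - 207 = \left(-4 + 11\right) 51 - 207 = 7 \cdot 51 - 207 = 357 - 207 = 150$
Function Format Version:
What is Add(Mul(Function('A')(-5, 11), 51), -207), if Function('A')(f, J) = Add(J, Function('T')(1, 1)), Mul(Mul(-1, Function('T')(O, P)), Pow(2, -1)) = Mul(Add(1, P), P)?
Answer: 150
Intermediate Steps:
Function('T')(O, P) = Mul(-2, P, Add(1, P)) (Function('T')(O, P) = Mul(-2, Mul(Add(1, P), P)) = Mul(-2, Mul(P, Add(1, P))) = Mul(-2, P, Add(1, P)))
Function('A')(f, J) = Add(-4, J) (Function('A')(f, J) = Add(J, Mul(-2, 1, Add(1, 1))) = Add(J, Mul(-2, 1, 2)) = Add(J, -4) = Add(-4, J))
Add(Mul(Function('A')(-5, 11), 51), -207) = Add(Mul(Add(-4, 11), 51), -207) = Add(Mul(7, 51), -207) = Add(357, -207) = 150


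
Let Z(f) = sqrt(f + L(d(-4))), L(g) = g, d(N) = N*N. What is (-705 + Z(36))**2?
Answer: 497077 - 2820*sqrt(13) ≈ 4.8691e+5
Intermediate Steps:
d(N) = N**2
Z(f) = sqrt(16 + f) (Z(f) = sqrt(f + (-4)**2) = sqrt(f + 16) = sqrt(16 + f))
(-705 + Z(36))**2 = (-705 + sqrt(16 + 36))**2 = (-705 + sqrt(52))**2 = (-705 + 2*sqrt(13))**2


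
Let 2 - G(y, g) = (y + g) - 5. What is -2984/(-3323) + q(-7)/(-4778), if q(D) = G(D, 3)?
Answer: 14220999/15877294 ≈ 0.89568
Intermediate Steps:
G(y, g) = 7 - g - y (G(y, g) = 2 - ((y + g) - 5) = 2 - ((g + y) - 5) = 2 - (-5 + g + y) = 2 + (5 - g - y) = 7 - g - y)
q(D) = 4 - D (q(D) = 7 - 1*3 - D = 7 - 3 - D = 4 - D)
-2984/(-3323) + q(-7)/(-4778) = -2984/(-3323) + (4 - 1*(-7))/(-4778) = -2984*(-1/3323) + (4 + 7)*(-1/4778) = 2984/3323 + 11*(-1/4778) = 2984/3323 - 11/4778 = 14220999/15877294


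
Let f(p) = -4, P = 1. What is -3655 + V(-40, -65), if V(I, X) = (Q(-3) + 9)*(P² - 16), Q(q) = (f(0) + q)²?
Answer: -4525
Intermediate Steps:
Q(q) = (-4 + q)²
V(I, X) = -870 (V(I, X) = ((-4 - 3)² + 9)*(1² - 16) = ((-7)² + 9)*(1 - 16) = (49 + 9)*(-15) = 58*(-15) = -870)
-3655 + V(-40, -65) = -3655 - 870 = -4525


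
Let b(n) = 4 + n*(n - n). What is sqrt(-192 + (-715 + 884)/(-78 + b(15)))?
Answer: I*sqrt(1063898)/74 ≈ 13.939*I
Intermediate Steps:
b(n) = 4 (b(n) = 4 + n*0 = 4 + 0 = 4)
sqrt(-192 + (-715 + 884)/(-78 + b(15))) = sqrt(-192 + (-715 + 884)/(-78 + 4)) = sqrt(-192 + 169/(-74)) = sqrt(-192 + 169*(-1/74)) = sqrt(-192 - 169/74) = sqrt(-14377/74) = I*sqrt(1063898)/74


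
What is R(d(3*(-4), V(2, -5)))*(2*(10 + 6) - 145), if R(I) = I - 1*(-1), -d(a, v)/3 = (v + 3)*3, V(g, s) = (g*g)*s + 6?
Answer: -11300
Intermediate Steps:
V(g, s) = 6 + s*g² (V(g, s) = g²*s + 6 = s*g² + 6 = 6 + s*g²)
d(a, v) = -27 - 9*v (d(a, v) = -3*(v + 3)*3 = -3*(3 + v)*3 = -3*(9 + 3*v) = -27 - 9*v)
R(I) = 1 + I (R(I) = I + 1 = 1 + I)
R(d(3*(-4), V(2, -5)))*(2*(10 + 6) - 145) = (1 + (-27 - 9*(6 - 5*2²)))*(2*(10 + 6) - 145) = (1 + (-27 - 9*(6 - 5*4)))*(2*16 - 145) = (1 + (-27 - 9*(6 - 20)))*(32 - 145) = (1 + (-27 - 9*(-14)))*(-113) = (1 + (-27 + 126))*(-113) = (1 + 99)*(-113) = 100*(-113) = -11300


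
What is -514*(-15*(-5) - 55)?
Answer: -10280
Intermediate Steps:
-514*(-15*(-5) - 55) = -514*(75 - 55) = -514*20 = -10280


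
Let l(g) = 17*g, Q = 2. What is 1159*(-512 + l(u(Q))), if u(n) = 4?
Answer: -514596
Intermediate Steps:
1159*(-512 + l(u(Q))) = 1159*(-512 + 17*4) = 1159*(-512 + 68) = 1159*(-444) = -514596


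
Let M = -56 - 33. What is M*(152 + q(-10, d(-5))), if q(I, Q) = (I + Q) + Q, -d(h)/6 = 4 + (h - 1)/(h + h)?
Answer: -38626/5 ≈ -7725.2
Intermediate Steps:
M = -89
d(h) = -24 - 3*(-1 + h)/h (d(h) = -6*(4 + (h - 1)/(h + h)) = -6*(4 + (-1 + h)/((2*h))) = -6*(4 + (-1 + h)*(1/(2*h))) = -6*(4 + (-1 + h)/(2*h)) = -24 - 3*(-1 + h)/h)
q(I, Q) = I + 2*Q
M*(152 + q(-10, d(-5))) = -89*(152 + (-10 + 2*(-27 + 3/(-5)))) = -89*(152 + (-10 + 2*(-27 + 3*(-1/5)))) = -89*(152 + (-10 + 2*(-27 - 3/5))) = -89*(152 + (-10 + 2*(-138/5))) = -89*(152 + (-10 - 276/5)) = -89*(152 - 326/5) = -89*434/5 = -38626/5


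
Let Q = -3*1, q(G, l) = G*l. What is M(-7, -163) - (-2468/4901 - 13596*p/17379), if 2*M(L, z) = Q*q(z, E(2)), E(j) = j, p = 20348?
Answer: 465853920737/28391493 ≈ 16408.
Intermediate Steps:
Q = -3
M(L, z) = -3*z (M(L, z) = (-3*z*2)/2 = (-6*z)/2 = -3*z)
M(-7, -163) - (-2468/4901 - 13596*p/17379) = -3*(-163) - (-2468/4901 - 13596/(17379/20348)) = 489 - (-2468*1/4901 - 13596/(17379*(1/20348))) = 489 - (-2468/4901 - 13596/17379/20348) = 489 - (-2468/4901 - 13596*20348/17379) = 489 - (-2468/4901 - 92217136/5793) = 489 - 1*(-451970480660/28391493) = 489 + 451970480660/28391493 = 465853920737/28391493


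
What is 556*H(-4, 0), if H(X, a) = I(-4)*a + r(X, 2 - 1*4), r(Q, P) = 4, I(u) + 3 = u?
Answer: 2224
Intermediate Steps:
I(u) = -3 + u
H(X, a) = 4 - 7*a (H(X, a) = (-3 - 4)*a + 4 = -7*a + 4 = 4 - 7*a)
556*H(-4, 0) = 556*(4 - 7*0) = 556*(4 + 0) = 556*4 = 2224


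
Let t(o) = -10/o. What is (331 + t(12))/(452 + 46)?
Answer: 1981/2988 ≈ 0.66298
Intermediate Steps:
(331 + t(12))/(452 + 46) = (331 - 10/12)/(452 + 46) = (331 - 10*1/12)/498 = (331 - ⅚)*(1/498) = (1981/6)*(1/498) = 1981/2988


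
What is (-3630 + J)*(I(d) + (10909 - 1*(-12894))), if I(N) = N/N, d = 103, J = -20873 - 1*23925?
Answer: -1152780112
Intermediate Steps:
J = -44798 (J = -20873 - 23925 = -44798)
I(N) = 1
(-3630 + J)*(I(d) + (10909 - 1*(-12894))) = (-3630 - 44798)*(1 + (10909 - 1*(-12894))) = -48428*(1 + (10909 + 12894)) = -48428*(1 + 23803) = -48428*23804 = -1152780112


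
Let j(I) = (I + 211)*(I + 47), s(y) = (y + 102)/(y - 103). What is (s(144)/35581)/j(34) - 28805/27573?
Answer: -24834374573/23772199815 ≈ -1.0447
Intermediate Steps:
s(y) = (102 + y)/(-103 + y)
j(I) = (47 + I)*(211 + I) (j(I) = (211 + I)*(47 + I) = (47 + I)*(211 + I))
(s(144)/35581)/j(34) - 28805/27573 = (((102 + 144)/(-103 + 144))/35581)/(9917 + 34² + 258*34) - 28805/27573 = ((246/41)*(1/35581))/(9917 + 1156 + 8772) - 28805*1/27573 = (((1/41)*246)*(1/35581))/19845 - 4115/3939 = (6*(1/35581))*(1/19845) - 4115/3939 = (6/35581)*(1/19845) - 4115/3939 = 2/235368315 - 4115/3939 = -24834374573/23772199815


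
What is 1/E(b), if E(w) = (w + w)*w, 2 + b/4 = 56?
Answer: 1/93312 ≈ 1.0717e-5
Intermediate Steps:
b = 216 (b = -8 + 4*56 = -8 + 224 = 216)
E(w) = 2*w² (E(w) = (2*w)*w = 2*w²)
1/E(b) = 1/(2*216²) = 1/(2*46656) = 1/93312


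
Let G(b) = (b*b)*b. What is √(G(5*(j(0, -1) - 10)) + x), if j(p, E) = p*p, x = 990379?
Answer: √865379 ≈ 930.26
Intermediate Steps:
j(p, E) = p²
G(b) = b³ (G(b) = b²*b = b³)
√(G(5*(j(0, -1) - 10)) + x) = √((5*(0² - 10))³ + 990379) = √((5*(0 - 10))³ + 990379) = √((5*(-10))³ + 990379) = √((-50)³ + 990379) = √(-125000 + 990379) = √865379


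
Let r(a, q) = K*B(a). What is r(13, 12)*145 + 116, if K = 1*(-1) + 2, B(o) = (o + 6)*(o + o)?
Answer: 71746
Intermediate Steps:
B(o) = 2*o*(6 + o) (B(o) = (6 + o)*(2*o) = 2*o*(6 + o))
K = 1 (K = -1 + 2 = 1)
r(a, q) = 2*a*(6 + a) (r(a, q) = 1*(2*a*(6 + a)) = 2*a*(6 + a))
r(13, 12)*145 + 116 = (2*13*(6 + 13))*145 + 116 = (2*13*19)*145 + 116 = 494*145 + 116 = 71630 + 116 = 71746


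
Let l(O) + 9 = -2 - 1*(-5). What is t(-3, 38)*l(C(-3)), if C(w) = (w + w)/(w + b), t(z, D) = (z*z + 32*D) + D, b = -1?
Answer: -7578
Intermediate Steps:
t(z, D) = z² + 33*D (t(z, D) = (z² + 32*D) + D = z² + 33*D)
C(w) = 2*w/(-1 + w) (C(w) = (w + w)/(w - 1) = (2*w)/(-1 + w) = 2*w/(-1 + w))
l(O) = -6 (l(O) = -9 + (-2 - 1*(-5)) = -9 + (-2 + 5) = -9 + 3 = -6)
t(-3, 38)*l(C(-3)) = ((-3)² + 33*38)*(-6) = (9 + 1254)*(-6) = 1263*(-6) = -7578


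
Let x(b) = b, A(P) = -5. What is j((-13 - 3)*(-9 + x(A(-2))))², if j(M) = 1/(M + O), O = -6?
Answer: 1/47524 ≈ 2.1042e-5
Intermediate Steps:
j(M) = 1/(-6 + M) (j(M) = 1/(M - 6) = 1/(-6 + M))
j((-13 - 3)*(-9 + x(A(-2))))² = (1/(-6 + (-13 - 3)*(-9 - 5)))² = (1/(-6 - 16*(-14)))² = (1/(-6 + 224))² = (1/218)² = 1/47524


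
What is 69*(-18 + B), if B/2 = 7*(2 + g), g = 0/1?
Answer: 690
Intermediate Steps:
g = 0 (g = 0*1 = 0)
B = 28 (B = 2*(7*(2 + 0)) = 2*(7*2) = 2*14 = 28)
69*(-18 + B) = 69*(-18 + 28) = 69*10 = 690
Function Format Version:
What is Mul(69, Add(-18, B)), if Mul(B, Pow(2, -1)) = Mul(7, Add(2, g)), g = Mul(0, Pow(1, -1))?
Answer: 690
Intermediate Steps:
g = 0 (g = Mul(0, 1) = 0)
B = 28 (B = Mul(2, Mul(7, Add(2, 0))) = Mul(2, Mul(7, 2)) = Mul(2, 14) = 28)
Mul(69, Add(-18, B)) = Mul(69, Add(-18, 28)) = Mul(69, 10) = 690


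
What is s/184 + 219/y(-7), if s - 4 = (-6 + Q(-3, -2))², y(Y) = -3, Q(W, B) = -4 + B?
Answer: -3321/46 ≈ -72.196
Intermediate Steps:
s = 148 (s = 4 + (-6 + (-4 - 2))² = 4 + (-6 - 6)² = 4 + (-12)² = 4 + 144 = 148)
s/184 + 219/y(-7) = 148/184 + 219/(-3) = 148*(1/184) + 219*(-⅓) = 37/46 - 73 = -3321/46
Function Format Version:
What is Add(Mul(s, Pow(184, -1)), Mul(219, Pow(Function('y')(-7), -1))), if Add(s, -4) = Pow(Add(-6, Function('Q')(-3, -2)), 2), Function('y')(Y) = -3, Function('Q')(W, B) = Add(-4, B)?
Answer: Rational(-3321, 46) ≈ -72.196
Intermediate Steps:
s = 148 (s = Add(4, Pow(Add(-6, Add(-4, -2)), 2)) = Add(4, Pow(Add(-6, -6), 2)) = Add(4, Pow(-12, 2)) = Add(4, 144) = 148)
Add(Mul(s, Pow(184, -1)), Mul(219, Pow(Function('y')(-7), -1))) = Add(Mul(148, Pow(184, -1)), Mul(219, Pow(-3, -1))) = Add(Mul(148, Rational(1, 184)), Mul(219, Rational(-1, 3))) = Add(Rational(37, 46), -73) = Rational(-3321, 46)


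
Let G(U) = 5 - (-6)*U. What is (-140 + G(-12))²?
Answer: 42849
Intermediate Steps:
G(U) = 5 + 6*U
(-140 + G(-12))² = (-140 + (5 + 6*(-12)))² = (-140 + (5 - 72))² = (-140 - 67)² = (-207)² = 42849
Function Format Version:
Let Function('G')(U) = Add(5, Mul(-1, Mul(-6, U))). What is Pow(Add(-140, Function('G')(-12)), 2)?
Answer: 42849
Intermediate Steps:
Function('G')(U) = Add(5, Mul(6, U))
Pow(Add(-140, Function('G')(-12)), 2) = Pow(Add(-140, Add(5, Mul(6, -12))), 2) = Pow(Add(-140, Add(5, -72)), 2) = Pow(Add(-140, -67), 2) = Pow(-207, 2) = 42849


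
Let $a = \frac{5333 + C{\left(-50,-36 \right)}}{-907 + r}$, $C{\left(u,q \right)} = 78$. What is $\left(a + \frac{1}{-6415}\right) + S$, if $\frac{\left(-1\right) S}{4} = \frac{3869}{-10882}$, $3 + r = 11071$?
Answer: $\frac{693194961634}{354659696415} \approx 1.9545$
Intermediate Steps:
$r = 11068$ ($r = -3 + 11071 = 11068$)
$a = \frac{5411}{10161}$ ($a = \frac{5333 + 78}{-907 + 11068} = \frac{5411}{10161} \approx 0.53253$)
$S = \frac{7738}{5441}$ ($S = - 4 \frac{3869}{-10882} = - 4 \cdot 3869 \left(- \frac{1}{10882}\right) = \left(-4\right) \left(- \frac{3869}{10882}\right) = \frac{7738}{5441} \approx 1.4222$)
$\left(a + \frac{1}{-6415}\right) + S = \left(\frac{5411}{10161} + \frac{1}{-6415}\right) + \frac{7738}{5441} = \left(\frac{5411}{10161} - \frac{1}{6415}\right) + \frac{7738}{5441} = \frac{34701404}{65182815} + \frac{7738}{5441} = \frac{693194961634}{354659696415}$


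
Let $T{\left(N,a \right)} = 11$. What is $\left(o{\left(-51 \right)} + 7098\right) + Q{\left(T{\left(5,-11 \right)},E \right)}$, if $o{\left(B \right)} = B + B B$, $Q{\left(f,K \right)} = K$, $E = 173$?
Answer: $9821$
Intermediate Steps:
$o{\left(B \right)} = B + B^{2}$
$\left(o{\left(-51 \right)} + 7098\right) + Q{\left(T{\left(5,-11 \right)},E \right)} = \left(- 51 \left(1 - 51\right) + 7098\right) + 173 = \left(\left(-51\right) \left(-50\right) + 7098\right) + 173 = \left(2550 + 7098\right) + 173 = 9648 + 173 = 9821$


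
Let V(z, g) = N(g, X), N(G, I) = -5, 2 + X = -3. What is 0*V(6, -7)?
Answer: 0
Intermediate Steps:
X = -5 (X = -2 - 3 = -5)
V(z, g) = -5
0*V(6, -7) = 0*(-5) = 0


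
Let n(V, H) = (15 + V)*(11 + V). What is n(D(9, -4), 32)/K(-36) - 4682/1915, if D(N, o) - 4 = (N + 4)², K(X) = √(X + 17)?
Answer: -4682/1915 - 34592*I*√19/19 ≈ -2.4449 - 7935.9*I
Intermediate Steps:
K(X) = √(17 + X)
D(N, o) = 4 + (4 + N)² (D(N, o) = 4 + (N + 4)² = 4 + (4 + N)²)
n(V, H) = (11 + V)*(15 + V)
n(D(9, -4), 32)/K(-36) - 4682/1915 = (165 + (4 + (4 + 9)²)² + 26*(4 + (4 + 9)²))/(√(17 - 36)) - 4682/1915 = (165 + (4 + 13²)² + 26*(4 + 13²))/(√(-19)) - 4682*1/1915 = (165 + (4 + 169)² + 26*(4 + 169))/((I*√19)) - 4682/1915 = (165 + 173² + 26*173)*(-I*√19/19) - 4682/1915 = (165 + 29929 + 4498)*(-I*√19/19) - 4682/1915 = 34592*(-I*√19/19) - 4682/1915 = -34592*I*√19/19 - 4682/1915 = -4682/1915 - 34592*I*√19/19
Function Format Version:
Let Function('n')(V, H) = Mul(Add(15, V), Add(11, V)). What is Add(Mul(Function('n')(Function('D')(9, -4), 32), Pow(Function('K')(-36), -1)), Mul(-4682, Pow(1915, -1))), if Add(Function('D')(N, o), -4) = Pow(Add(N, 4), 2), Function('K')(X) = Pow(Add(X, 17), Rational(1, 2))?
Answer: Add(Rational(-4682, 1915), Mul(Rational(-34592, 19), I, Pow(19, Rational(1, 2)))) ≈ Add(-2.4449, Mul(-7935.9, I))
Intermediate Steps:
Function('K')(X) = Pow(Add(17, X), Rational(1, 2))
Function('D')(N, o) = Add(4, Pow(Add(4, N), 2)) (Function('D')(N, o) = Add(4, Pow(Add(N, 4), 2)) = Add(4, Pow(Add(4, N), 2)))
Function('n')(V, H) = Mul(Add(11, V), Add(15, V))
Add(Mul(Function('n')(Function('D')(9, -4), 32), Pow(Function('K')(-36), -1)), Mul(-4682, Pow(1915, -1))) = Add(Mul(Add(165, Pow(Add(4, Pow(Add(4, 9), 2)), 2), Mul(26, Add(4, Pow(Add(4, 9), 2)))), Pow(Pow(Add(17, -36), Rational(1, 2)), -1)), Mul(-4682, Pow(1915, -1))) = Add(Mul(Add(165, Pow(Add(4, Pow(13, 2)), 2), Mul(26, Add(4, Pow(13, 2)))), Pow(Pow(-19, Rational(1, 2)), -1)), Mul(-4682, Rational(1, 1915))) = Add(Mul(Add(165, Pow(Add(4, 169), 2), Mul(26, Add(4, 169))), Pow(Mul(I, Pow(19, Rational(1, 2))), -1)), Rational(-4682, 1915)) = Add(Mul(Add(165, Pow(173, 2), Mul(26, 173)), Mul(Rational(-1, 19), I, Pow(19, Rational(1, 2)))), Rational(-4682, 1915)) = Add(Mul(Add(165, 29929, 4498), Mul(Rational(-1, 19), I, Pow(19, Rational(1, 2)))), Rational(-4682, 1915)) = Add(Mul(34592, Mul(Rational(-1, 19), I, Pow(19, Rational(1, 2)))), Rational(-4682, 1915)) = Add(Mul(Rational(-34592, 19), I, Pow(19, Rational(1, 2))), Rational(-4682, 1915)) = Add(Rational(-4682, 1915), Mul(Rational(-34592, 19), I, Pow(19, Rational(1, 2))))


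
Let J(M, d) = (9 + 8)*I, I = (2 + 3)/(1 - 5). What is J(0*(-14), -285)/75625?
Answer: -17/60500 ≈ -0.00028099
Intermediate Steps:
I = -5/4 (I = 5/(-4) = 5*(-¼) = -5/4 ≈ -1.2500)
J(M, d) = -85/4 (J(M, d) = (9 + 8)*(-5/4) = 17*(-5/4) = -85/4)
J(0*(-14), -285)/75625 = -85/4/75625 = -85/4*1/75625 = -17/60500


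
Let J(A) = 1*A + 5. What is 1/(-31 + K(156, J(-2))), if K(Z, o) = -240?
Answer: -1/271 ≈ -0.0036900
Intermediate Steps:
J(A) = 5 + A (J(A) = A + 5 = 5 + A)
1/(-31 + K(156, J(-2))) = 1/(-31 - 240) = 1/(-271) = -1/271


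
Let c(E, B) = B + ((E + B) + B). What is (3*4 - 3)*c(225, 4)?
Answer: 2133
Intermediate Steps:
c(E, B) = E + 3*B (c(E, B) = B + ((B + E) + B) = B + (E + 2*B) = E + 3*B)
(3*4 - 3)*c(225, 4) = (3*4 - 3)*(225 + 3*4) = (12 - 3)*(225 + 12) = 9*237 = 2133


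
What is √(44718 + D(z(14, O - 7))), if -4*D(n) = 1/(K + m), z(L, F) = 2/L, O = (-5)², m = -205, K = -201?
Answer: √29484545398/812 ≈ 211.47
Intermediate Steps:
O = 25
D(n) = 1/1624 (D(n) = -1/(4*(-201 - 205)) = -¼/(-406) = -¼*(-1/406) = 1/1624)
√(44718 + D(z(14, O - 7))) = √(44718 + 1/1624) = √(72622033/1624) = √29484545398/812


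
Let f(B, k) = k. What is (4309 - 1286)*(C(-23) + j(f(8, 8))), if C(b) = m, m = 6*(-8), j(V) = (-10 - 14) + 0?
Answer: -217656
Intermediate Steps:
j(V) = -24 (j(V) = -24 + 0 = -24)
m = -48
C(b) = -48
(4309 - 1286)*(C(-23) + j(f(8, 8))) = (4309 - 1286)*(-48 - 24) = 3023*(-72) = -217656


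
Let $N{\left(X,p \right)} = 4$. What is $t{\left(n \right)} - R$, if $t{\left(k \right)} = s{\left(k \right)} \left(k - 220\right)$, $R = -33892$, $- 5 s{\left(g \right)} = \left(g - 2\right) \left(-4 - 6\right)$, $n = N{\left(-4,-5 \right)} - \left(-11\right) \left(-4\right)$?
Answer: $55732$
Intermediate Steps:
$n = -40$ ($n = 4 - \left(-11\right) \left(-4\right) = 4 - 44 = -40$)
$s{\left(g \right)} = -4 + 2 g$ ($s{\left(g \right)} = - \frac{\left(g - 2\right) \left(-4 - 6\right)}{5} = - \frac{\left(-2 + g\right) \left(-10\right)}{5} = - \frac{20 - 10 g}{5} = -4 + 2 g$)
$t{\left(k \right)} = \left(-220 + k\right) \left(-4 + 2 k\right)$ ($t{\left(k \right)} = \left(-4 + 2 k\right) \left(k - 220\right) = \left(-4 + 2 k\right) \left(-220 + k\right) = \left(-220 + k\right) \left(-4 + 2 k\right)$)
$t{\left(n \right)} - R = 2 \left(-220 - 40\right) \left(-2 - 40\right) - -33892 = 2 \left(-260\right) \left(-42\right) + 33892 = 21840 + 33892 = 55732$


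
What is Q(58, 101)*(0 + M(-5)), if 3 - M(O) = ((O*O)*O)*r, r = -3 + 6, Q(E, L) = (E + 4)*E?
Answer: 1359288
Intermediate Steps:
Q(E, L) = E*(4 + E) (Q(E, L) = (4 + E)*E = E*(4 + E))
r = 3
M(O) = 3 - 3*O³ (M(O) = 3 - (O*O)*O*3 = 3 - O²*O*3 = 3 - O³*3 = 3 - 3*O³)
Q(58, 101)*(0 + M(-5)) = (58*(4 + 58))*(0 + (3 - 3*(-5)³)) = (58*62)*(0 + (3 - 3*(-125))) = 3596*(0 + (3 + 375)) = 3596*(0 + 378) = 3596*378 = 1359288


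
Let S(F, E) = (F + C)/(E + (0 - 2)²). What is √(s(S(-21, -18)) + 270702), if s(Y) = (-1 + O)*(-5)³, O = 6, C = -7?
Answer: √270077 ≈ 519.69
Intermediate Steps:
S(F, E) = (-7 + F)/(4 + E) (S(F, E) = (F - 7)/(E + (0 - 2)²) = (-7 + F)/(E + (-2)²) = (-7 + F)/(E + 4) = (-7 + F)/(4 + E))
s(Y) = -625 (s(Y) = (-1 + 6)*(-5)³ = 5*(-125) = -625)
√(s(S(-21, -18)) + 270702) = √(-625 + 270702) = √270077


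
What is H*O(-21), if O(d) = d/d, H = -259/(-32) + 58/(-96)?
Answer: 719/96 ≈ 7.4896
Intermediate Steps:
H = 719/96 (H = -259*(-1/32) + 58*(-1/96) = 259/32 - 29/48 = 719/96 ≈ 7.4896)
O(d) = 1
H*O(-21) = (719/96)*1 = 719/96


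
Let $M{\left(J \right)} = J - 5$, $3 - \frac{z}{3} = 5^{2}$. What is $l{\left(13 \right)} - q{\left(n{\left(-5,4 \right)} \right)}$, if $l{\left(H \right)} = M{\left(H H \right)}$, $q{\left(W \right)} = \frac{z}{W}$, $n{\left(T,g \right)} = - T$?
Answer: $\frac{886}{5} \approx 177.2$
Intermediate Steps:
$z = -66$ ($z = 9 - 3 \cdot 5^{2} = 9 - 75 = -66$)
$M{\left(J \right)} = -5 + J$
$q{\left(W \right)} = - \frac{66}{W}$
$l{\left(H \right)} = -5 + H^{2}$ ($l{\left(H \right)} = -5 + H H = -5 + H^{2}$)
$l{\left(13 \right)} - q{\left(n{\left(-5,4 \right)} \right)} = \left(-5 + 13^{2}\right) - - \frac{66}{\left(-1\right) \left(-5\right)} = \left(-5 + 169\right) - - \frac{66}{5} = 164 - \left(-66\right) \frac{1}{5} = 164 - - \frac{66}{5} = 164 + \frac{66}{5} = \frac{886}{5}$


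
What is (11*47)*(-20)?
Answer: -10340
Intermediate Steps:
(11*47)*(-20) = 517*(-20) = -10340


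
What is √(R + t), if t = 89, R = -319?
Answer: I*√230 ≈ 15.166*I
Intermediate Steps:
√(R + t) = √(-319 + 89) = √(-230) = I*√230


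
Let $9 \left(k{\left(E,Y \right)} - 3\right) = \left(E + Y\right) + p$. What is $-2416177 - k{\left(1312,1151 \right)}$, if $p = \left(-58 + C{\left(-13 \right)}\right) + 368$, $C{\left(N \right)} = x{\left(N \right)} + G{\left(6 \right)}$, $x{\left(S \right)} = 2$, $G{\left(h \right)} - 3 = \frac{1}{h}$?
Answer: $- \frac{130490389}{54} \approx -2.4165 \cdot 10^{6}$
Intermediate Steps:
$G{\left(h \right)} = 3 + \frac{1}{h}$
$C{\left(N \right)} = \frac{31}{6}$ ($C{\left(N \right)} = 2 + \left(3 + \frac{1}{6}\right) = 2 + \frac{19}{6} = \frac{31}{6}$)
$p = \frac{1891}{6}$ ($p = \left(-58 + \frac{31}{6}\right) + 368 = - \frac{317}{6} + 368 = \frac{1891}{6} \approx 315.17$)
$k{\left(E,Y \right)} = \frac{2053}{54} + \frac{E}{9} + \frac{Y}{9}$ ($k{\left(E,Y \right)} = 3 + \frac{\left(E + Y\right) + \frac{1891}{6}}{9} = 3 + \frac{\frac{1891}{6} + E + Y}{9} = 3 + \left(\frac{1891}{54} + \frac{E}{9} + \frac{Y}{9}\right) = \frac{2053}{54} + \frac{E}{9} + \frac{Y}{9}$)
$-2416177 - k{\left(1312,1151 \right)} = -2416177 - \left(\frac{2053}{54} + \frac{1}{9} \cdot 1312 + \frac{1}{9} \cdot 1151\right) = -2416177 - \left(\frac{2053}{54} + \frac{1312}{9} + \frac{1151}{9}\right) = -2416177 - \frac{16831}{54} = - \frac{130490389}{54}$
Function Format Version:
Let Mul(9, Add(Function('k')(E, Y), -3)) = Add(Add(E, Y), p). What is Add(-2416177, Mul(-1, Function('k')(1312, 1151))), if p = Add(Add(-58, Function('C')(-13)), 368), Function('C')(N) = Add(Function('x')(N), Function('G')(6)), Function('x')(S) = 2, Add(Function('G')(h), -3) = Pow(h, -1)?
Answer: Rational(-130490389, 54) ≈ -2.4165e+6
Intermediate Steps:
Function('G')(h) = Add(3, Pow(h, -1))
Function('C')(N) = Rational(31, 6) (Function('C')(N) = Add(2, Add(3, Pow(6, -1))) = Add(2, Add(3, Rational(1, 6))) = Add(2, Rational(19, 6)) = Rational(31, 6))
p = Rational(1891, 6) (p = Add(Add(-58, Rational(31, 6)), 368) = Add(Rational(-317, 6), 368) = Rational(1891, 6) ≈ 315.17)
Function('k')(E, Y) = Add(Rational(2053, 54), Mul(Rational(1, 9), E), Mul(Rational(1, 9), Y)) (Function('k')(E, Y) = Add(3, Mul(Rational(1, 9), Add(Add(E, Y), Rational(1891, 6)))) = Add(3, Mul(Rational(1, 9), Add(Rational(1891, 6), E, Y))) = Add(3, Add(Rational(1891, 54), Mul(Rational(1, 9), E), Mul(Rational(1, 9), Y))) = Add(Rational(2053, 54), Mul(Rational(1, 9), E), Mul(Rational(1, 9), Y)))
Add(-2416177, Mul(-1, Function('k')(1312, 1151))) = Add(-2416177, Mul(-1, Add(Rational(2053, 54), Mul(Rational(1, 9), 1312), Mul(Rational(1, 9), 1151)))) = Add(-2416177, Mul(-1, Add(Rational(2053, 54), Rational(1312, 9), Rational(1151, 9)))) = Add(-2416177, Mul(-1, Rational(16831, 54))) = Add(-2416177, Rational(-16831, 54)) = Rational(-130490389, 54)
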